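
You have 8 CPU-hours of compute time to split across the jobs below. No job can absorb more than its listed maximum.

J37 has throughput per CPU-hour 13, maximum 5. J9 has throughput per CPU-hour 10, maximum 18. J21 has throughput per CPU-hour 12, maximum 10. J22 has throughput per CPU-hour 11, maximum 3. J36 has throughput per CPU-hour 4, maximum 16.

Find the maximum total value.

Highest throughput per CPU-hour first: J37 13 > J21 12 > J22 11 > J9 10 > J36 4.
J37 takes 5 to reach its cap of 5 → 3 left.
J21 has room for 10 but only 3 remain, so it gets 3.
Total = 13×5 + 12×3 = 101.

101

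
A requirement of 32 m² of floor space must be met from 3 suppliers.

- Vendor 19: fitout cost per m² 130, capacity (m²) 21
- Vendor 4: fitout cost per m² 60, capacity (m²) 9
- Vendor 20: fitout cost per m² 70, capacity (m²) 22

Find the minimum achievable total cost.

Fill from the cheapest supplier first.
Vendor 4 at 60: take all 9 m² ; 23 still needed.
Vendor 20 at 70: take all 22 m² ; 1 still needed.
Take 1 from Vendor 19 at 130 to finish.
Cost = 9×60 + 22×70 + 1×130 = 2210.

2210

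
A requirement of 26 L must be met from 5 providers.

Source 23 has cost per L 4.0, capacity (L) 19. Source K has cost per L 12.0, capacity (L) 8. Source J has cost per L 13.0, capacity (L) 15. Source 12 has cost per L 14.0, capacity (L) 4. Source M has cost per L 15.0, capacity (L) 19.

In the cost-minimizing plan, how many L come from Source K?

7

Fill from the cheapest provider first.
Source 23 at 4.0: take all 19 L — 7 still needed.
Source K (12.0): take the remaining 7 — done.
Source J, Source 12, Source M: unused.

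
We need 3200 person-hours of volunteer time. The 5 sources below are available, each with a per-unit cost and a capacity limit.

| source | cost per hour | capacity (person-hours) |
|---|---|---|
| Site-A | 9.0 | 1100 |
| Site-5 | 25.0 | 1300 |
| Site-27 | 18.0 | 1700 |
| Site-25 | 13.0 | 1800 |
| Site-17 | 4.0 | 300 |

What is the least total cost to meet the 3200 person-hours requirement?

34500

Cheapest first:
Site-17 at 4.0: take all 300 person-hours — 2900 still needed.
Site-A at 9.0: take all 1100 person-hours — 1800 still needed.
Site-25 at 13.0: take all 1800 person-hours — 0 still needed.
Site-27, Site-5: unused.
Cost = 300×4.0 + 1100×9.0 + 1800×13.0 = 34500.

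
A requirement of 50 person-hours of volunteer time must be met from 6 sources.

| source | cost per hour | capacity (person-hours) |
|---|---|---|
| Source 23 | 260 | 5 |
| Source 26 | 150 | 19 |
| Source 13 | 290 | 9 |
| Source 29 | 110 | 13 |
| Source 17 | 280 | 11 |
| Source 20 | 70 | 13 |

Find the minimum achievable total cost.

Cheapest first:
Source 20 (70): use full 13 — 37 person-hours to go.
Source 29 (110): use full 13 — 24 person-hours to go.
Take 19 from Source 26 at 150 — need 5 more.
Take 5 from Source 23 at 260 — need 0 more.
Source 17, Source 13: unused.
Cost = 13×70 + 13×110 + 19×150 + 5×260 = 6490.

6490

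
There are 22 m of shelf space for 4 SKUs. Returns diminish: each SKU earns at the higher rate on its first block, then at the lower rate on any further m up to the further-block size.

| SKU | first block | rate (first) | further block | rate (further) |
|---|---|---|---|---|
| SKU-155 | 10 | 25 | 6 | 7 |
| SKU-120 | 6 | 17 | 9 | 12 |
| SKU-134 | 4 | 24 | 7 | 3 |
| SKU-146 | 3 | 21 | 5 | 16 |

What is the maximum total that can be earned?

Rank every tier by rate: SKU-155/first 25 > SKU-134/first 24 > SKU-146/first 21 > SKU-120/first 17 > SKU-146/second 16 > SKU-120/second 12 > SKU-155/second 7 > SKU-134/second 3.
Fill SKU-155 first block (10 at 25) → 12 left.
SKU-134/first (24): +4 → 8 left.
SKU-146 first at 21: fill all 3 → 5 left.
SKU-120/first: +5 of 6 at 17; pool empty.
Total = 25×10 + 24×4 + 21×3 + 17×5 = 494.

494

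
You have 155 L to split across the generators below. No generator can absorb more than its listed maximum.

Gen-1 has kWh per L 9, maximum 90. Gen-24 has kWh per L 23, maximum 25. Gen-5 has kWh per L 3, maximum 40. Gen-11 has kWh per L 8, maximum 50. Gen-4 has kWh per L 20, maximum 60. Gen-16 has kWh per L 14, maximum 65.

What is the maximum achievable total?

Rank by kWh per L: Gen-24 23 > Gen-4 20 > Gen-16 14 > Gen-1 9 > Gen-11 8 > Gen-5 3.
Gen-24 takes 25 to reach its cap of 25 ; 130 left.
Give Gen-4 60 to hit its cap of 60 ; 70 left.
Gen-16 takes 65 to reach its cap of 65 ; 5 left.
Gen-1: +5 (room for 90) → 5. Pool exhausted.
Total = 9×5 + 23×25 + 20×60 + 14×65 = 2730.

2730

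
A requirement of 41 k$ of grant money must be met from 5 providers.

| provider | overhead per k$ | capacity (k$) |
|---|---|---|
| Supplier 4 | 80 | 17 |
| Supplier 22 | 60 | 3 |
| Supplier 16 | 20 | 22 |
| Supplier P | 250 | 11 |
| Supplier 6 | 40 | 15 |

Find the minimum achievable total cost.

Cheapest first:
Supplier 16 at 20: take all 22 k$ ; 19 still needed.
Take 15 from Supplier 6 at 40 ; need 4 more.
Supplier 22 at 60: take all 3 k$ ; 1 still needed.
Supplier 4 (80): take the remaining 1 ; done.
Supplier P: unused.
Cost = 22×20 + 15×40 + 3×60 + 1×80 = 1300.

1300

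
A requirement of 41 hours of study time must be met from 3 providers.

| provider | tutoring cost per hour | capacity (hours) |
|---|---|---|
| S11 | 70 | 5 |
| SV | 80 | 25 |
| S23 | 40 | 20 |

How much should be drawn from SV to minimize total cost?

16

Cheapest first:
S23 (40): use full 20 ; 21 hours to go.
S11 at 70: take all 5 hours ; 16 still needed.
SV at 80: take 16 of its 25 ; requirement met.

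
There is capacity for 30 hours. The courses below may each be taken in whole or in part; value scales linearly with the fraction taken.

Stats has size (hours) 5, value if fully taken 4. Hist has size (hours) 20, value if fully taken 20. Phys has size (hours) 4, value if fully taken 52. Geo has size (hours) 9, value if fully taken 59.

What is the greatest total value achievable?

Sort by value density: Phys 52/4≈13, Geo 59/9≈6.56, Hist 20/20≈1, Stats 4/5≈0.8.
Take all of Phys (4 hours, value 52) — 26 hours left.
All 9 hours of Geo fit (value 59) — 17 remain.
17 hours left: a 17/20 share of Hist gives 20×17/20 = 17.
Total value = 128.

128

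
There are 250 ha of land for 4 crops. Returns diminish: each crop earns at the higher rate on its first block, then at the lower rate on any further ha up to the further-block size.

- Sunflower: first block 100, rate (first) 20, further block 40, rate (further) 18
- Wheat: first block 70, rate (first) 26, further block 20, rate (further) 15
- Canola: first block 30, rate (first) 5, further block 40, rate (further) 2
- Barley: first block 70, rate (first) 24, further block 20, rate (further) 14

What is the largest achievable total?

Rank every tier by rate: Wheat/T1 26 > Barley/T1 24 > Sunflower/T1 20 > Sunflower/T2 18 > Wheat/T2 15 > Barley/T2 14 > Canola/T1 5 > Canola/T2 2.
Fill Wheat T1 block (70 at 26) ; 180 left.
Barley/T1 (24): +70 ; 110 left.
Fill Sunflower T1 block (100 at 20) ; 10 left.
Sunflower T2 at 18: only 10 left, fill 10.
Total = 26×70 + 24×70 + 20×100 + 18×10 = 5680.

5680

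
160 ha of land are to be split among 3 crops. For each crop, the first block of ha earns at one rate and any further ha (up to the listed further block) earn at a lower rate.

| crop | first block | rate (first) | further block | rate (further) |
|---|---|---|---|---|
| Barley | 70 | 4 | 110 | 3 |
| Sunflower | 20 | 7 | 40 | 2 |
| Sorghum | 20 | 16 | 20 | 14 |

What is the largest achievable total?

Rank every tier by rate: Sorghum/T1 16 > Sorghum/T2 14 > Sunflower/T1 7 > Barley/T1 4 > Barley/T2 3 > Sunflower/T2 2.
Sorghum T1 at 16: fill all 20 — 140 left.
Sorghum/T2 (14): +20 — 120 left.
Sunflower T1 at 7: fill all 20 — 100 left.
Barley T1 at 4: fill all 70 — 30 left.
30 remain; put them into Barley T2 at 3.
Total = 16×20 + 14×20 + 7×20 + 4×70 + 3×30 = 1110.

1110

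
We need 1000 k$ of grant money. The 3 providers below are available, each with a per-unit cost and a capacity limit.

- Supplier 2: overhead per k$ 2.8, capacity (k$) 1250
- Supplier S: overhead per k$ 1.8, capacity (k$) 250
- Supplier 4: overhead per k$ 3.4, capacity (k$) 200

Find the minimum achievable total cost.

2550

Cheapest first:
Supplier S at 1.8: take all 250 k$ → 750 still needed.
Supplier 2 (2.8): take the remaining 750 → done.
Supplier 4: unused.
Cost = 250×1.8 + 750×2.8 = 2550.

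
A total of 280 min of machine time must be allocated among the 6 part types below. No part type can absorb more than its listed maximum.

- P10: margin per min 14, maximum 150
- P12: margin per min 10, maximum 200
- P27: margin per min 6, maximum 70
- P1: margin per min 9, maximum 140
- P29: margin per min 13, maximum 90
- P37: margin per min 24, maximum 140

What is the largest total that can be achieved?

Order the part types by margin per min: P37 24 > P10 14 > P29 13 > P12 10 > P1 9 > P27 6.
Give P37 140 to hit its cap of 140 ; 140 left.
Only 140 left; P10 takes them to reach 140.
Total = 14×140 + 24×140 = 5320.

5320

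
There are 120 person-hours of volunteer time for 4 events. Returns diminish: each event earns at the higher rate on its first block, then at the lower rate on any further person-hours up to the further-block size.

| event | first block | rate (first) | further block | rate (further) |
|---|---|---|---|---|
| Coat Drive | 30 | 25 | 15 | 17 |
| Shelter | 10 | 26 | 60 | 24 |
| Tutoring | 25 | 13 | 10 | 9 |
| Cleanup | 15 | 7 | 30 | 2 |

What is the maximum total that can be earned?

2770

Treat each block as its own option and order by rate: Shelter/T1 26 > Coat Drive/T1 25 > Shelter/T2 24 > Coat Drive/T2 17 > Tutoring/T1 13 > Tutoring/T2 9 > Cleanup/T1 7 > Cleanup/T2 2.
Fill Shelter T1 block (10 at 26) — 110 left.
Coat Drive T1 at 25: fill all 30 — 80 left.
Shelter/T2 (24): +60 — 20 left.
Coat Drive/T2 (17): +15 — 5 left.
5 remain; put them into Tutoring T1 at 13.
Total = 26×10 + 25×30 + 24×60 + 17×15 + 13×5 = 2770.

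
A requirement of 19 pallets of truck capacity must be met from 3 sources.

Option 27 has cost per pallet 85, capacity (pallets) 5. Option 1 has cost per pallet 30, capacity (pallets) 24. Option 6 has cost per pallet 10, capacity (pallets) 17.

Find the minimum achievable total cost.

230

Cheapest first:
Take 17 from Option 6 at 10 → need 2 more.
Option 1 (30): take the remaining 2 → done.
Option 27: unused.
Cost = 17×10 + 2×30 = 230.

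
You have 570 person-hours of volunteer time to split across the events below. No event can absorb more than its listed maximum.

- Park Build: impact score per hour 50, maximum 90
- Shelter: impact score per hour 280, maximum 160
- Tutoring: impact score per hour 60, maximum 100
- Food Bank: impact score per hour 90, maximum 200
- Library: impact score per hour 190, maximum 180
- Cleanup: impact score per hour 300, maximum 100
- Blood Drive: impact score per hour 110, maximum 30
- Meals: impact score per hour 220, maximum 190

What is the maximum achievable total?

139400

Highest impact score per hour first: Cleanup 300 > Shelter 280 > Meals 220 > Library 190 > Blood Drive 110 > Food Bank 90 > Tutoring 60 > Park Build 50.
Give Cleanup 100 to hit its cap of 100 → 470 left.
Shelter: +160 to 160 (cap) → 310 left.
Meals takes 190 to reach its cap of 190 → 120 left.
Library has room for 180 but only 120 remain, so it gets 120.
Total = 280×160 + 190×120 + 300×100 + 220×190 = 139400.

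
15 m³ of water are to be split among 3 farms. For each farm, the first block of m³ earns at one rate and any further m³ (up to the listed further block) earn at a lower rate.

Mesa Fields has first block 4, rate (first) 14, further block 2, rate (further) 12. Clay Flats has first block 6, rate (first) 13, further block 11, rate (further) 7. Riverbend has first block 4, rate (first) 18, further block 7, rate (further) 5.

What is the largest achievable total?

Order all 6 blocks by rate: Riverbend/tier1 18 > Mesa Fields/tier1 14 > Clay Flats/tier1 13 > Mesa Fields/tier2 12 > Clay Flats/tier2 7 > Riverbend/tier2 5.
Riverbend/tier1 (18): +4 → 11 left.
Mesa Fields tier1 at 14: fill all 4 → 7 left.
Clay Flats tier1 at 13: fill all 6 → 1 left.
1 remain; put them into Mesa Fields tier2 at 12.
Total = 18×4 + 14×4 + 13×6 + 12×1 = 218.

218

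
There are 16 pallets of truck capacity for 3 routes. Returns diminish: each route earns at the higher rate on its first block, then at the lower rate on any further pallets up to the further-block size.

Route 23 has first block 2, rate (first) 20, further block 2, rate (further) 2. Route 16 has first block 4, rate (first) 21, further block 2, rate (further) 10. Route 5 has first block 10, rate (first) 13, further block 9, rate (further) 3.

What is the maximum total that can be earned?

Order all 6 blocks by rate: Route 16/tier1 21 > Route 23/tier1 20 > Route 5/tier1 13 > Route 16/tier2 10 > Route 5/tier2 3 > Route 23/tier2 2.
Route 16/tier1 (21): +4 → 12 left.
Route 23 tier1 at 20: fill all 2 → 10 left.
Route 5/tier1 (13): +10 → 0 left.
Total = 21×4 + 20×2 + 13×10 = 254.

254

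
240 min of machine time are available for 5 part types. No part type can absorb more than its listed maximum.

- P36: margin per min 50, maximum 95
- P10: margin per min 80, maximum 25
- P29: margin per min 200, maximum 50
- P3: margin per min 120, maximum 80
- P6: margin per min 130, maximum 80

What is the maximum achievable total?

Highest margin per min first: P29 200 > P6 130 > P3 120 > P10 80 > P36 50.
Give P29 50 to hit its cap of 50 ; 190 left.
P6: +80 to 80 (cap) ; 110 left.
P3 takes 80 to reach its cap of 80 ; 30 left.
Give P10 25 to hit its cap of 25 ; 5 left.
Only 5 left; P36 takes them to reach 5.
Total = 50×5 + 80×25 + 200×50 + 120×80 + 130×80 = 32250.

32250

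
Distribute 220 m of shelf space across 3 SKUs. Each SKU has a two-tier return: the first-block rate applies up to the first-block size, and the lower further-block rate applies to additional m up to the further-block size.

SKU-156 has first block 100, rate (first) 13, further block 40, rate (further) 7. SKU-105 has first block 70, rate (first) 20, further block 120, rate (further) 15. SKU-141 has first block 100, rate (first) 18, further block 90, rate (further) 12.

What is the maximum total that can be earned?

3950

Order all 6 blocks by rate: SKU-105/tier1 20 > SKU-141/tier1 18 > SKU-105/tier2 15 > SKU-156/tier1 13 > SKU-141/tier2 12 > SKU-156/tier2 7.
SKU-105 tier1 at 20: fill all 70 ; 150 left.
Fill SKU-141 tier1 block (100 at 18) ; 50 left.
SKU-105 tier2 at 15: only 50 left, fill 50.
Total = 20×70 + 18×100 + 15×50 = 3950.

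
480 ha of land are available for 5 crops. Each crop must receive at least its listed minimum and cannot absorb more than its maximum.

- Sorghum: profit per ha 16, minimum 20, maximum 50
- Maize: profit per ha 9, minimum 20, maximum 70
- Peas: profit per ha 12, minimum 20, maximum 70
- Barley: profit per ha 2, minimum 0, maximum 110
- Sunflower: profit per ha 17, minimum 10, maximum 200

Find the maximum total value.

Meeting every minimum uses 20+20+20+0+10 = 70 ha, leaving 410.
Rank by profit per ha: Sunflower 17 > Sorghum 16 > Peas 12 > Maize 9 > Barley 2.
Sunflower: +190 to 200 (cap) — 220 left.
Give Sorghum 30 more to hit its cap of 50 — 190 left.
Peas: +50 to 70 (cap) — 140 left.
Maize takes 50 more to reach its cap of 70 — 90 left.
Barley: +90 (room for 110) → 90. Pool exhausted.
Total = 16×50 + 9×70 + 12×70 + 2×90 + 17×200 = 5850.

5850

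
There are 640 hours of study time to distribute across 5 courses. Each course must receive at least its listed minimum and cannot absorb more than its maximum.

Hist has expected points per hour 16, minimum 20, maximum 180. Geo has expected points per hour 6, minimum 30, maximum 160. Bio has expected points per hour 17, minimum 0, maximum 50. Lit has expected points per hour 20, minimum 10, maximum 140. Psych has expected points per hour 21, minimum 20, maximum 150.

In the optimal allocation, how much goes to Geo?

120

Meeting every minimum uses 20+30+0+10+20 = 80 hours, leaving 560.
Rank by expected points per hour: Psych 21 > Lit 20 > Bio 17 > Hist 16 > Geo 6.
Psych: +130 to 150 (cap) — 430 left.
Lit: +130 to 140 (cap) — 300 left.
Bio takes 50 more to reach its cap of 50 — 250 left.
Give Hist 160 more to hit its cap of 180 — 90 left.
Only 90 left; Geo takes them to reach 120.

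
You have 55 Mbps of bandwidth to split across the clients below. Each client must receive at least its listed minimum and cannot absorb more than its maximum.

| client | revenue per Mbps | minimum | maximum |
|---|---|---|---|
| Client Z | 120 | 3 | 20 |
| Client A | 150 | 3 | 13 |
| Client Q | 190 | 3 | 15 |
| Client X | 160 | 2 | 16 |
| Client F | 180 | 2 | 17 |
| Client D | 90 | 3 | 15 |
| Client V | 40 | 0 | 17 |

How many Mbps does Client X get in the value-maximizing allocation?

Meeting every minimum uses 3+3+3+2+2+3+0 = 16 Mbps, leaving 39.
Rank by revenue per Mbps: Client Q 190 > Client F 180 > Client X 160 > Client A 150 > Client Z 120 > Client D 90 > Client V 40.
Give Client Q 12 more to hit its cap of 15 ; 27 left.
Client F takes 15 more to reach its cap of 17 ; 12 left.
Client X: +12 (room for 14) → 14. Pool exhausted.

14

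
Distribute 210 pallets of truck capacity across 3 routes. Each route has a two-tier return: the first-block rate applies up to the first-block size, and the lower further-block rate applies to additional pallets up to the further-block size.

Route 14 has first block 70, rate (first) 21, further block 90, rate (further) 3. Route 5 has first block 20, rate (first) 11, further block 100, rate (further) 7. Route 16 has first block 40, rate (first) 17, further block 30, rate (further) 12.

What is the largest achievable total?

3080

Rank every tier by rate: Route 14/T1 21 > Route 16/T1 17 > Route 16/T2 12 > Route 5/T1 11 > Route 5/T2 7 > Route 14/T2 3.
Route 14 T1 at 21: fill all 70 ; 140 left.
Fill Route 16 T1 block (40 at 17) ; 100 left.
Route 16/T2 (12): +30 ; 70 left.
Fill Route 5 T1 block (20 at 11) ; 50 left.
50 remain; put them into Route 5 T2 at 7.
Total = 21×70 + 17×40 + 12×30 + 11×20 + 7×50 = 3080.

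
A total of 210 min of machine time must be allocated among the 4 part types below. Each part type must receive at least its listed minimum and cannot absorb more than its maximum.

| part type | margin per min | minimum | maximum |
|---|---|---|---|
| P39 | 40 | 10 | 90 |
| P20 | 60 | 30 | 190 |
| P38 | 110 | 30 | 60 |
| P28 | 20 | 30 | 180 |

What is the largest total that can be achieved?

Meeting every minimum uses 10+30+30+30 = 100 min, leaving 110.
Highest margin per min first: P38 110 > P20 60 > P39 40 > P28 20.
P38: +30 to 60 (cap) → 80 left.
Only 80 left; P20 takes them to reach 110.
Total = 40×10 + 60×110 + 110×60 + 20×30 = 14200.

14200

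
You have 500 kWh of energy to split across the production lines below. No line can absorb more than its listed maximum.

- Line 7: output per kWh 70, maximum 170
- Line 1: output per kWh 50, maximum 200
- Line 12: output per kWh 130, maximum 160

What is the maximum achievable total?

Highest output per kWh first: Line 12 130 > Line 7 70 > Line 1 50.
Line 12 takes 160 to reach its cap of 160 — 340 left.
Give Line 7 170 to hit its cap of 170 — 170 left.
Line 1: +170 (room for 200) → 170. Pool exhausted.
Total = 70×170 + 50×170 + 130×160 = 41200.

41200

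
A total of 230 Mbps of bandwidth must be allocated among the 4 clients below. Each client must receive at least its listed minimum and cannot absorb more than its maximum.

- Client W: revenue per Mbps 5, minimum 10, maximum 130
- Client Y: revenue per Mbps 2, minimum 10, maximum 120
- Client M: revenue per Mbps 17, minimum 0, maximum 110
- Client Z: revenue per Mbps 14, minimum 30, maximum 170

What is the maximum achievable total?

Meeting every minimum uses 10+10+0+30 = 50 Mbps, leaving 180.
Rank by revenue per Mbps: Client M 17 > Client Z 14 > Client W 5 > Client Y 2.
Client M takes 110 more to reach its cap of 110 ; 70 left.
Only 70 left; Client Z takes them to reach 100.
Total = 5×10 + 2×10 + 17×110 + 14×100 = 3340.

3340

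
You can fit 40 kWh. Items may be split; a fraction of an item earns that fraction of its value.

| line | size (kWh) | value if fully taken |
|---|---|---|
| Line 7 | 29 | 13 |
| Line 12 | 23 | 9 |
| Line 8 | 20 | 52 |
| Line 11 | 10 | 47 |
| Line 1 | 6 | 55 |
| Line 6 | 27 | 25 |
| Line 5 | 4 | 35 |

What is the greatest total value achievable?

189

Best value per unit of size first: Line 1 55/6≈9.17, Line 5 35/4≈8.75, Line 11 47/10≈4.7, Line 8 52/20≈2.6, Line 6 25/27≈0.926, Line 7 13/29≈0.448, Line 12 9/23≈0.391.
Line 1: take in full, 6 kWh for value 55 — 34 left.
Take all of Line 5 (4 kWh, value 35) — 30 kWh left.
All 10 kWh of Line 11 fit (value 47) — 20 remain.
Take all of Line 8 (20 kWh, value 52) — 0 kWh left.
Total value = 189.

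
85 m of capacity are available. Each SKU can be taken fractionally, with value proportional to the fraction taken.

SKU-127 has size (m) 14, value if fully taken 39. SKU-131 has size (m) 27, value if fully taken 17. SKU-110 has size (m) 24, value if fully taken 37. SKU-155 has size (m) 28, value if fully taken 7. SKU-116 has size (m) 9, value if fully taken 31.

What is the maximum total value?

Rank by value-to-size ratio: SKU-116 31/9≈3.44, SKU-127 39/14≈2.79, SKU-110 37/24≈1.54, SKU-131 17/27≈0.63, SKU-155 7/28≈0.25.
Take all of SKU-116 (9 m, value 31) ; 76 m left.
Take all of SKU-127 (14 m, value 39) ; 62 m left.
Take all of SKU-110 (24 m, value 37) ; 38 m left.
All 27 m of SKU-131 fit (value 17) ; 11 remain.
11 m left: a 11/28 share of SKU-155 gives 7×11/28 = 2.75.
Total value = 126.75.

126.75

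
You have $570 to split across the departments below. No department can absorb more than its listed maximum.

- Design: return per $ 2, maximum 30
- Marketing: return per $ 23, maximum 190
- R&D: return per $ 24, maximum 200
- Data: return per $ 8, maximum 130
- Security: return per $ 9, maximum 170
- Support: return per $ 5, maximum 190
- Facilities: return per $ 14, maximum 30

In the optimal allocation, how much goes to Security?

Rank by return per $: R&D 24 > Marketing 23 > Facilities 14 > Security 9 > Data 8 > Support 5 > Design 2.
R&D takes 200 to reach its cap of 200 → 370 left.
Marketing: +190 to 190 (cap) → 180 left.
Give Facilities 30 to hit its cap of 30 → 150 left.
Only 150 left; Security takes them to reach 150.

150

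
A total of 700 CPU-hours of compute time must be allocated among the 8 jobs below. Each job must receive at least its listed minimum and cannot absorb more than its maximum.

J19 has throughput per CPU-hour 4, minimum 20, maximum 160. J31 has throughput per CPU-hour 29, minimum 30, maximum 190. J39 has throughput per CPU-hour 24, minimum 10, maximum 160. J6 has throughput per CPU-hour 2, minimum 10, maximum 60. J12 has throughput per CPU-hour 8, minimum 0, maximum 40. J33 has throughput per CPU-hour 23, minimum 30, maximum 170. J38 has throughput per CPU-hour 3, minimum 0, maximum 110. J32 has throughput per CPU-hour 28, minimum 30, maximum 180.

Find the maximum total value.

17710

Meeting every minimum uses 20+30+10+10+0+30+0+30 = 130 CPU-hours, leaving 570.
Order the jobs by throughput per CPU-hour: J31 29 > J32 28 > J39 24 > J33 23 > J12 8 > J19 4 > J38 3 > J6 2.
J31: +160 to 190 (cap) → 410 left.
J32 takes 150 more to reach its cap of 180 → 260 left.
J39: +150 to 160 (cap) → 110 left.
J33: +110 (room for 140) → 140. Pool exhausted.
Total = 4×20 + 29×190 + 24×160 + 2×10 + 23×140 + 28×180 = 17710.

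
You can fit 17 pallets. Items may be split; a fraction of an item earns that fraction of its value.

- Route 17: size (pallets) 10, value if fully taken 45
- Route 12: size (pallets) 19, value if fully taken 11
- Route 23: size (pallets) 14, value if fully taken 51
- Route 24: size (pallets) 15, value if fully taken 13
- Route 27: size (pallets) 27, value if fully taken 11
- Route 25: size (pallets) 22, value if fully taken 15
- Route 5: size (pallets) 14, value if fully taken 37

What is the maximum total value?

70.5

Sort by value density: Route 17 45/10≈4.5, Route 23 51/14≈3.64, Route 5 37/14≈2.64, Route 24 13/15≈0.867, Route 25 15/22≈0.682, Route 12 11/19≈0.579, Route 27 11/27≈0.407.
All 10 pallets of Route 17 fit (value 45) → 7 remain.
Only 7 pallets remain; take 7/14 of Route 23 for value 51×7/14 = 25.5.
Total value = 70.5.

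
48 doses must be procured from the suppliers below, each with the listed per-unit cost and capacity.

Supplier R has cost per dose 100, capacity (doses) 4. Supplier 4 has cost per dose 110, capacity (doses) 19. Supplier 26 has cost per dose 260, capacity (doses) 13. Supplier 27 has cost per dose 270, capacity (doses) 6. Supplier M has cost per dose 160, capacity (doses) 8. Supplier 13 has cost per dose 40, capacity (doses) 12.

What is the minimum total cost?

5550

Use suppliers in increasing cost order.
Supplier 13 (40): use full 12 — 36 doses to go.
Supplier R (100): use full 4 — 32 doses to go.
Supplier 4 (110): use full 19 — 13 doses to go.
Take 8 from Supplier M at 160 — need 5 more.
Supplier 26 (260): take the remaining 5 — done.
Supplier 27: unused.
Cost = 12×40 + 4×100 + 19×110 + 8×160 + 5×260 = 5550.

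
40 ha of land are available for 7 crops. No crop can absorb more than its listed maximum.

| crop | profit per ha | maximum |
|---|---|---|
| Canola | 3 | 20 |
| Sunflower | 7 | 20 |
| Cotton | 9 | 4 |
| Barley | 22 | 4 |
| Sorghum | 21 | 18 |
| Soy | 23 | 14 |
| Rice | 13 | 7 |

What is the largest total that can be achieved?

Rank by profit per ha: Soy 23 > Barley 22 > Sorghum 21 > Rice 13 > Cotton 9 > Sunflower 7 > Canola 3.
Soy takes 14 to reach its cap of 14 → 26 left.
Barley takes 4 to reach its cap of 4 → 22 left.
Give Sorghum 18 to hit its cap of 18 → 4 left.
Rice has room for 7 but only 4 remain, so it gets 4.
Total = 22×4 + 21×18 + 23×14 + 13×4 = 840.

840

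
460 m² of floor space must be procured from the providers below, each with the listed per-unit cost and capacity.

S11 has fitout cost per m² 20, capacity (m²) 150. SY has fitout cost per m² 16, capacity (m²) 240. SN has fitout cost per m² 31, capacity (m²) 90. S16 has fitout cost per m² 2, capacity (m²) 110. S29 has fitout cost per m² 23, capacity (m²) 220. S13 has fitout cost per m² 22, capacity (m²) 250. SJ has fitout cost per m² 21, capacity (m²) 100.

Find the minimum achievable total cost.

Fill from the cheapest provider first.
S16 (2): use full 110 ; 350 m² to go.
SY (16): use full 240 ; 110 m² to go.
Take 110 from S11 at 20 to finish.
SJ, S13, S29, SN: unused.
Cost = 110×2 + 240×16 + 110×20 = 6260.

6260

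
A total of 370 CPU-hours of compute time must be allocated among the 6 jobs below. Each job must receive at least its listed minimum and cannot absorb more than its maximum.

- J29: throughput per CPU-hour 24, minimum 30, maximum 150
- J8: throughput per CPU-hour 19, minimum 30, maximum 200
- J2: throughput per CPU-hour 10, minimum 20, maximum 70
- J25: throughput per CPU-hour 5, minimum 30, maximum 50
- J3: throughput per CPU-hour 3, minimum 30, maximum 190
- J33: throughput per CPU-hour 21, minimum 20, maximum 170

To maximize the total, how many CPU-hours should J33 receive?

Meeting every minimum uses 30+30+20+30+30+20 = 160 CPU-hours, leaving 210.
Highest throughput per CPU-hour first: J29 24 > J33 21 > J8 19 > J2 10 > J25 5 > J3 3.
J29: +120 to 150 (cap) → 90 left.
J33: +90 (room for 150) → 110. Pool exhausted.

110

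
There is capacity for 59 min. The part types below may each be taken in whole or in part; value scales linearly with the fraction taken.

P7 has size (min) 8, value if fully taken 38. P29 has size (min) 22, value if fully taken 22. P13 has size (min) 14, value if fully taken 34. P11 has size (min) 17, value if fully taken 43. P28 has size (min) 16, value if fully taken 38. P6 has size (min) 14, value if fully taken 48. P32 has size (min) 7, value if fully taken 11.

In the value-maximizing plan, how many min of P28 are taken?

6

Sort by value density: P7 38/8≈4.75, P6 48/14≈3.43, P11 43/17≈2.53, P13 34/14≈2.43, P28 38/16≈2.38, P32 11/7≈1.57, P29 22/22≈1.
P7: take in full, 8 min for value 38 → 51 left.
All 14 min of P6 fit (value 48) → 37 remain.
P11: take in full, 17 min for value 43 → 20 left.
All 14 min of P13 fit (value 34) → 6 remain.
Only 6 min remain; take 6/16 of P28 for value 38×6/16 = 14.25.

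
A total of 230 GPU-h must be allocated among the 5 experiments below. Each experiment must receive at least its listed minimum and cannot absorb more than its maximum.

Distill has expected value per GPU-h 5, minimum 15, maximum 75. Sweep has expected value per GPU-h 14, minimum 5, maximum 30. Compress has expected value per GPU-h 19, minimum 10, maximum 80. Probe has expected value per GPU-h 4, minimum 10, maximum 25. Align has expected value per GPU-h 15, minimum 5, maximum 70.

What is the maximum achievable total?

Meeting every minimum uses 15+5+10+10+5 = 45 GPU-h, leaving 185.
Highest expected value per GPU-h first: Compress 19 > Align 15 > Sweep 14 > Distill 5 > Probe 4.
Compress takes 70 more to reach its cap of 80 — 115 left.
Align: +65 to 70 (cap) — 50 left.
Sweep takes 25 more to reach its cap of 30 — 25 left.
Distill has room for 60 more but only 25 remain, so it gets 40.
Total = 5×40 + 14×30 + 19×80 + 4×10 + 15×70 = 3230.

3230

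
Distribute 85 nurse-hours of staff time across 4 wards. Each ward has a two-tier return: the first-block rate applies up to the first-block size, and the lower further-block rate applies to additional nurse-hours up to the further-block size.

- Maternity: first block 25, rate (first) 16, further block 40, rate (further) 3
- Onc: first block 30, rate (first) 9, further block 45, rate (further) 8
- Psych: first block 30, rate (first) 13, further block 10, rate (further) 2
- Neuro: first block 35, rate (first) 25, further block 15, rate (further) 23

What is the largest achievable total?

1750

Rank every tier by rate: Neuro/tier1 25 > Neuro/tier2 23 > Maternity/tier1 16 > Psych/tier1 13 > Onc/tier1 9 > Onc/tier2 8 > Maternity/tier2 3 > Psych/tier2 2.
Fill Neuro tier1 block (35 at 25) ; 50 left.
Neuro tier2 at 23: fill all 15 ; 35 left.
Maternity tier1 at 16: fill all 25 ; 10 left.
10 remain; put them into Psych tier1 at 13.
Total = 25×35 + 23×15 + 16×25 + 13×10 = 1750.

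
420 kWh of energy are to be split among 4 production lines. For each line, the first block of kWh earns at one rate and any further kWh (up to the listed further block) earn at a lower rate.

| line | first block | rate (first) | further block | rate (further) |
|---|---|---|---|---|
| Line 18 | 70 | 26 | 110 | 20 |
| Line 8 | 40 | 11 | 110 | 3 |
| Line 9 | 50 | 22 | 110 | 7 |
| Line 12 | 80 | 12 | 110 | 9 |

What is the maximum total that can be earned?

7150

Treat each block as its own option and order by rate: Line 18/T1 26 > Line 9/T1 22 > Line 18/T2 20 > Line 12/T1 12 > Line 8/T1 11 > Line 12/T2 9 > Line 9/T2 7 > Line 8/T2 3.
Fill Line 18 T1 block (70 at 26) → 350 left.
Line 9/T1 (22): +50 → 300 left.
Fill Line 18 T2 block (110 at 20) → 190 left.
Fill Line 12 T1 block (80 at 12) → 110 left.
Line 8 T1 at 11: fill all 40 → 70 left.
Line 12/T2: +70 of 110 at 9; pool empty.
Total = 26×70 + 22×50 + 20×110 + 12×80 + 11×40 + 9×70 = 7150.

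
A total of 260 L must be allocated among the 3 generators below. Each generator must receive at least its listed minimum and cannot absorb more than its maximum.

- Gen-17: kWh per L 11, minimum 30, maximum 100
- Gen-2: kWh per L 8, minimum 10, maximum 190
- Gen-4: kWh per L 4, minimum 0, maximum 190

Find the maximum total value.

Meeting every minimum uses 30+10+0 = 40 L, leaving 220.
Order the generators by kWh per L: Gen-17 11 > Gen-2 8 > Gen-4 4.
Gen-17: +70 to 100 (cap) ; 150 left.
Gen-2: +150 (room for 180) → 160. Pool exhausted.
Total = 11×100 + 8×160 = 2380.

2380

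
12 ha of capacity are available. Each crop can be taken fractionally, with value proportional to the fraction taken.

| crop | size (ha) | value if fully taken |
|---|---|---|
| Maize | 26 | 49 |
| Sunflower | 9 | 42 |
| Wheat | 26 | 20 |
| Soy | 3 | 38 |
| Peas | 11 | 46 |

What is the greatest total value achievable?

80

Best value per unit of size first: Soy 38/3≈12.7, Sunflower 42/9≈4.67, Peas 46/11≈4.18, Maize 49/26≈1.88, Wheat 20/26≈0.769.
Take all of Soy (3 ha, value 38) — 9 ha left.
Take all of Sunflower (9 ha, value 42) — 0 ha left.
Total value = 80.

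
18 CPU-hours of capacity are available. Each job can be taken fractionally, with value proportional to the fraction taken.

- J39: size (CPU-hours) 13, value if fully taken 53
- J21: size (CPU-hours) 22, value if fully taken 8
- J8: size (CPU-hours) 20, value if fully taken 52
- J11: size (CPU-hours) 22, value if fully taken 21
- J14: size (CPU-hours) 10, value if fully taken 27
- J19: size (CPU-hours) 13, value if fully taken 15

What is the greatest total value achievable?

Best value per unit of size first: J39 53/13≈4.08, J14 27/10≈2.7, J8 52/20≈2.6, J19 15/13≈1.15, J11 21/22≈0.955, J21 8/22≈0.364.
J39: take in full, 13 CPU-hours for value 53 ; 5 left.
Only 5 CPU-hours remain; take 5/10 of J14 for value 27×5/10 = 13.5.
Total value = 66.5.

66.5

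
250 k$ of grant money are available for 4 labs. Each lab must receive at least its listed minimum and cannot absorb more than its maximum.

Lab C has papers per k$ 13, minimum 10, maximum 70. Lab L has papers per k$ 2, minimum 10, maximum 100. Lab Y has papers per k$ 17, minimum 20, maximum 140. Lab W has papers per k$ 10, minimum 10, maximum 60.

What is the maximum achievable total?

3610

Meeting every minimum uses 10+10+20+10 = 50 k$, leaving 200.
Rank by papers per k$: Lab Y 17 > Lab C 13 > Lab W 10 > Lab L 2.
Lab Y: +120 to 140 (cap) → 80 left.
Lab C takes 60 more to reach its cap of 70 → 20 left.
Lab W has room for 50 more but only 20 remain, so it gets 30.
Total = 13×70 + 2×10 + 17×140 + 10×30 = 3610.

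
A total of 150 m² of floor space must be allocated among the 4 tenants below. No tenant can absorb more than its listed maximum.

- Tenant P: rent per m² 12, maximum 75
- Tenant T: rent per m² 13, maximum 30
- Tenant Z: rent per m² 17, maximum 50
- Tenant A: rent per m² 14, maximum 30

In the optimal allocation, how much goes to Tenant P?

Highest rent per m² first: Tenant Z 17 > Tenant A 14 > Tenant T 13 > Tenant P 12.
Tenant Z: +50 to 50 (cap) → 100 left.
Give Tenant A 30 to hit its cap of 30 → 70 left.
Give Tenant T 30 to hit its cap of 30 → 40 left.
Tenant P: +40 (room for 75) → 40. Pool exhausted.

40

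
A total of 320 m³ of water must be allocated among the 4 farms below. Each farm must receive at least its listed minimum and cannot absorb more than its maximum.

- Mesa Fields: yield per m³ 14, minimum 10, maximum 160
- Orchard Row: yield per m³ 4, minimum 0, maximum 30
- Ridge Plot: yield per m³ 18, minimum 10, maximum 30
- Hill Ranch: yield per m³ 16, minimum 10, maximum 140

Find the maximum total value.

4880

Meeting every minimum uses 10+0+10+10 = 30 m³, leaving 290.
Highest yield per m³ first: Ridge Plot 18 > Hill Ranch 16 > Mesa Fields 14 > Orchard Row 4.
Ridge Plot takes 20 more to reach its cap of 30 → 270 left.
Give Hill Ranch 130 more to hit its cap of 140 → 140 left.
Only 140 left; Mesa Fields takes them to reach 150.
Total = 14×150 + 18×30 + 16×140 = 4880.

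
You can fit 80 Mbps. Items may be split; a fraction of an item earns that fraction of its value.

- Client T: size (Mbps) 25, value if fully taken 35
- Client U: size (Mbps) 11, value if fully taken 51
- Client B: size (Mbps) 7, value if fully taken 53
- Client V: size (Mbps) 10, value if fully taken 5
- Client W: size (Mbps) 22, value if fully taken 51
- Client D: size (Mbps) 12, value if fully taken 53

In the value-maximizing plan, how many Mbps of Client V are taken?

Sort by value density: Client B 53/7≈7.57, Client U 51/11≈4.64, Client D 53/12≈4.42, Client W 51/22≈2.32, Client T 35/25≈1.4, Client V 5/10≈0.5.
Take all of Client B (7 Mbps, value 53) — 73 Mbps left.
Client U: take in full, 11 Mbps for value 51 — 62 left.
Take all of Client D (12 Mbps, value 53) — 50 Mbps left.
Take all of Client W (22 Mbps, value 51) — 28 Mbps left.
Client T: take in full, 25 Mbps for value 35 — 3 left.
Only 3 Mbps remain; take 3/10 of Client V for value 5×3/10 = 1.5.

3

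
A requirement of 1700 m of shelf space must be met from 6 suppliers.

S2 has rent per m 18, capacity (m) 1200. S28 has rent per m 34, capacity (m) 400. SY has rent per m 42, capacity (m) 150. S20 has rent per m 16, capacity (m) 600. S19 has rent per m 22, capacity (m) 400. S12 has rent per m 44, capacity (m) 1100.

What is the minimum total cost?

29400

Use suppliers in increasing cost order.
S20 at 16: take all 600 m → 1100 still needed.
S2 at 18: take 1100 of its 1200 → requirement met.
S19, S28, SY, S12: unused.
Cost = 600×16 + 1100×18 = 29400.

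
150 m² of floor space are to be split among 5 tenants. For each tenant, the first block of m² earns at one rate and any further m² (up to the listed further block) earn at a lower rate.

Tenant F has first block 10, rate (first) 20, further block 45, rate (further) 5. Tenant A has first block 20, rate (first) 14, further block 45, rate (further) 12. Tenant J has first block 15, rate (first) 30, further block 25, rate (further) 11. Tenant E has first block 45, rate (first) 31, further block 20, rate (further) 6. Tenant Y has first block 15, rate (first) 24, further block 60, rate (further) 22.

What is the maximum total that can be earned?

Rank every tier by rate: Tenant E/T1 31 > Tenant J/T1 30 > Tenant Y/T1 24 > Tenant Y/T2 22 > Tenant F/T1 20 > Tenant A/T1 14 > Tenant A/T2 12 > Tenant J/T2 11 > Tenant E/T2 6 > Tenant F/T2 5.
Tenant E T1 at 31: fill all 45 — 105 left.
Fill Tenant J T1 block (15 at 30) — 90 left.
Tenant Y/T1 (24): +15 — 75 left.
Tenant Y/T2 (22): +60 — 15 left.
Tenant F T1 at 20: fill all 10 — 5 left.
Tenant A/T1: +5 of 20 at 14; pool empty.
Total = 31×45 + 30×15 + 24×15 + 22×60 + 20×10 + 14×5 = 3795.

3795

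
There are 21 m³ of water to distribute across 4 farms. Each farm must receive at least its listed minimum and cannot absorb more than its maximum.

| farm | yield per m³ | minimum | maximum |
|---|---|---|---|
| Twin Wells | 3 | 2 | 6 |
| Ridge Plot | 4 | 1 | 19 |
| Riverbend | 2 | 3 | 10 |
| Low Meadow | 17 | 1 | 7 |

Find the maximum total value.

Meeting every minimum uses 2+1+3+1 = 7 m³, leaving 14.
Rank by yield per m³: Low Meadow 17 > Ridge Plot 4 > Twin Wells 3 > Riverbend 2.
Give Low Meadow 6 more to hit its cap of 7 ; 8 left.
Ridge Plot has room for 18 more but only 8 remain, so it gets 9.
Total = 3×2 + 4×9 + 2×3 + 17×7 = 167.

167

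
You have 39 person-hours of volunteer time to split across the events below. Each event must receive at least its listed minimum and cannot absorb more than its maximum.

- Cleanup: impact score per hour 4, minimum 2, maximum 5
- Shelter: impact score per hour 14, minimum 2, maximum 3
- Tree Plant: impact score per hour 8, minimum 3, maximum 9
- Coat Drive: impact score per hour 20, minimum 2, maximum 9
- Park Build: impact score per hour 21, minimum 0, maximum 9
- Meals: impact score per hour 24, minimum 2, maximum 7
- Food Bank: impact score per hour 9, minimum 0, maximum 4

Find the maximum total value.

663

Meeting every minimum uses 2+2+3+2+0+2+0 = 11 person-hours, leaving 28.
Highest impact score per hour first: Meals 24 > Park Build 21 > Coat Drive 20 > Shelter 14 > Food Bank 9 > Tree Plant 8 > Cleanup 4.
Meals: +5 to 7 (cap) → 23 left.
Give Park Build 9 more to hit its cap of 9 → 14 left.
Coat Drive: +7 to 9 (cap) → 7 left.
Give Shelter 1 more to hit its cap of 3 → 6 left.
Food Bank: +4 to 4 (cap) → 2 left.
Tree Plant has room for 6 more but only 2 remain, so it gets 5.
Total = 4×2 + 14×3 + 8×5 + 20×9 + 21×9 + 24×7 + 9×4 = 663.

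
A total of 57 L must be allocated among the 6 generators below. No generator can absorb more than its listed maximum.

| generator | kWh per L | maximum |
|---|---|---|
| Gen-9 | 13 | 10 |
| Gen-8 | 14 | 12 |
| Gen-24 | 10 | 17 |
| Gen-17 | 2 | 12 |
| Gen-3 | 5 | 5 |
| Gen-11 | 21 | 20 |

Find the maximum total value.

868

Rank by kWh per L: Gen-11 21 > Gen-8 14 > Gen-9 13 > Gen-24 10 > Gen-3 5 > Gen-17 2.
Give Gen-11 20 to hit its cap of 20 ; 37 left.
Gen-8 takes 12 to reach its cap of 12 ; 25 left.
Give Gen-9 10 to hit its cap of 10 ; 15 left.
Gen-24: +15 (room for 17) → 15. Pool exhausted.
Total = 13×10 + 14×12 + 10×15 + 21×20 = 868.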